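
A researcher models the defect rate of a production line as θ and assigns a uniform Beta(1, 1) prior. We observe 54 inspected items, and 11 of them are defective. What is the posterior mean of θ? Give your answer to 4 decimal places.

The binomial likelihood is conjugate to the Beta prior: with 11 successes and 43 failures, the posterior is Beta(1+11, 1+43) = Beta(12, 44).
E[θ | data] = 12/(12+44) = 0.2143.

Posterior mean ≈ 0.2143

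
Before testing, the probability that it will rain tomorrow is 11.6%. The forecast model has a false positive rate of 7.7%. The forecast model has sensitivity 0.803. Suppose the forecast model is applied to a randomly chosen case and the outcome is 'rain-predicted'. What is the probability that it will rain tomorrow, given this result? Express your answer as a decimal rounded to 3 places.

P(H | E) ≈ 0.578

Let H be the event that it will rain tomorrow. P(H) = 0.116, so P(¬H) = 0.884. With E the 'rain-predicted' result, P(E|H) = 0.803 and P(E|¬H) = 0.077.
P(E) = 0.803·0.116 + 0.077·0.884 = 0.093148 + 0.068068 = 0.16122.
By Bayes' theorem, P(H|E) = 0.093148 / 0.16122 = 0.578.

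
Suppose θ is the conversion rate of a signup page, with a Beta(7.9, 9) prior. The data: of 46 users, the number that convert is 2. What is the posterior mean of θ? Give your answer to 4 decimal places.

Posterior mean ≈ 0.1574

The binomial likelihood is conjugate to the Beta prior: with 2 successes and 44 failures, the posterior is Beta(7.9+2, 9+44) = Beta(9.9, 53).
Posterior mean = α/(α+β) = 9.9/62.9 = 0.1574.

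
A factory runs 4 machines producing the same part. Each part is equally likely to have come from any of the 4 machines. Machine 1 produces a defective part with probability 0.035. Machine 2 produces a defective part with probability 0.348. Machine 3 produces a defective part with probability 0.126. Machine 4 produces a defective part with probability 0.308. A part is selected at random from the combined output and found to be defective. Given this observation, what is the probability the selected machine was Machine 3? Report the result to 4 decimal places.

P(defective|M1) = 0.035; P(defective|M2) = 0.348; P(defective|M3) = 0.126; P(defective|M4) = 0.308.
Prior × likelihood for each source: 0.25·0.035=0.008750, 0.25·0.348=0.08700, 0.25·0.126=0.03150, 0.25·0.308=0.07700. Summing gives P(defective) = 0.20425.
P(Machine 3 | defective) = 0.03150 / 0.20425 = 0.1542.

Posterior probability ≈ 0.1542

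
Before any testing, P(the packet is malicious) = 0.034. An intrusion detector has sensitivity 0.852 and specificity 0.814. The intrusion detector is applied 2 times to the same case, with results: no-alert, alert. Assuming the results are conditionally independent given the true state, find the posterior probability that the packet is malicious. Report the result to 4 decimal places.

Let H be the event that the packet is malicious; start with P(H) = 0.034. P('alert'|H) = 0.852, P('alert'|¬H) = 0.186.
Update on result 1 ('no-alert'): P(H) ← 0.148·0.0340 / (0.148·0.0340 + 0.814·0.9660) = 0.0050320/0.79136 = 0.0064.
Update on result 2 ('alert'): P(H) ← 0.852·0.0064 / (0.852·0.0064 + 0.186·0.9936) = 0.0054176/0.19023 = 0.0285.

Posterior P(H) ≈ 0.0285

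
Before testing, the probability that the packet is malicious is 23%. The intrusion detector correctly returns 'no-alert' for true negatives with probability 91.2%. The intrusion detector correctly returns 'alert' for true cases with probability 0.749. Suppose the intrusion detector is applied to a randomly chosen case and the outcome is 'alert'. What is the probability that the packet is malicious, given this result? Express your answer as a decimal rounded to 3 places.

P(H | E) ≈ 0.718

Write H for 'the packet is malicious'. Prior odds H:¬H = 0.23/0.77 = 0.29870. For the 'alert' outcome, the likelihood ratio is 0.749/0.088 = 8.5114.
Posterior odds = 0.29870 × 8.5114 = 2.5424, so P(H|E) = 2.5424/(1+2.5424) = 0.718.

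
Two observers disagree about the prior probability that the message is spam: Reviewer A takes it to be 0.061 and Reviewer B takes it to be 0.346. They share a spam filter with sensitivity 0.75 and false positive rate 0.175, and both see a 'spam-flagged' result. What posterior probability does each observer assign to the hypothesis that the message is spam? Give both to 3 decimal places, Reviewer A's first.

Reviewer A: 0.218; Reviewer B: 0.694

The likelihood ratio for a 'spam-flagged' result is 0.75/0.175 = 4.2857.
Reviewer A: prior odds 0.061/0.939 = 0.064963; posterior odds 0.27841; posterior probability 0.218.
Reviewer B: prior odds 0.346/0.654 = 0.52905; posterior odds 2.2674; posterior probability 0.694.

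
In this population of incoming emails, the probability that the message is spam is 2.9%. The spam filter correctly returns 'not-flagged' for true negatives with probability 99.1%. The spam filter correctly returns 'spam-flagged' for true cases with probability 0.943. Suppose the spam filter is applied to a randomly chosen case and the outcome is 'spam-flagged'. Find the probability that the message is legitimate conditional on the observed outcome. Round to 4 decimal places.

Let H be the event that the message is spam. P(H) = 0.029, so P(¬H) = 0.971. With E the 'spam-flagged' result, P(E|H) = 0.943 and P(E|¬H) = 0.009.
P(E) = 0.943·0.029 + 0.009·0.971 = 0.027347 + 0.0087390 = 0.036086.
By Bayes' theorem, P(H|E) = 0.027347 / 0.036086 = 0.7578. Hence P(¬H|E) = 1 − 0.7578 = 0.2422.

P(¬H | E) ≈ 0.2422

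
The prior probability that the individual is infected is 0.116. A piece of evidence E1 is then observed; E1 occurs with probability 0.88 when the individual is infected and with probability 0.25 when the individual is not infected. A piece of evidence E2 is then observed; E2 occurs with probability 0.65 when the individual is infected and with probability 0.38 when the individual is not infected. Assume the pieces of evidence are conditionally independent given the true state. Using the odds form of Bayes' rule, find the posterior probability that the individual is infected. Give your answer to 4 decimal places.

Prior odds = 0.116/(1−0.116) = 0.13122. In log-odds, ln(0.13122) = -2.0309.
Add log likelihood ratios: ln(3.5200) + ln(1.7105) = 1.7953.
Posterior log-odds = -0.23560, so posterior odds = exp(-0.23560) = 0.79009. Converting, P(H|E) = 0.79009/1.7901 = 0.4414.

Posterior probability ≈ 0.4414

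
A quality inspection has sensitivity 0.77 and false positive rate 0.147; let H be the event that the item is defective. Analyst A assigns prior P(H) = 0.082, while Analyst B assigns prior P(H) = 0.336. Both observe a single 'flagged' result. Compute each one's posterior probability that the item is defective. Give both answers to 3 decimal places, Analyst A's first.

Analyst A: 0.319; Analyst B: 0.726

P('+'|H) = 0.77, P('+'|¬H) = 0.147.
Analyst A: numerator 0.77·0.082 = 0.063140; evidence = 0.063140+0.147·0.918 = 0.19809; posterior = 0.319.
Analyst B: numerator 0.77·0.336 = 0.25872; evidence = 0.25872+0.147·0.664 = 0.35633; posterior = 0.726.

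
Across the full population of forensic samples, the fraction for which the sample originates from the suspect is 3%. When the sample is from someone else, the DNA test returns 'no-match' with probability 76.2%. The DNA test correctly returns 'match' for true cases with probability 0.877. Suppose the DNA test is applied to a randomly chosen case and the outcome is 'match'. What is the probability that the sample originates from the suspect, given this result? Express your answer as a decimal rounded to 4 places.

Let H be the event that the sample originates from the suspect. P(H) = 0.03, so P(¬H) = 0.97. With E the 'match' result, P(E|H) = 0.877 and P(E|¬H) = 0.238.
P(E) = 0.877·0.03 + 0.238·0.97 = 0.026310 + 0.23086 = 0.25717.
By Bayes' theorem, P(H|E) = 0.026310 / 0.25717 = 0.1023.

P(H | E) ≈ 0.1023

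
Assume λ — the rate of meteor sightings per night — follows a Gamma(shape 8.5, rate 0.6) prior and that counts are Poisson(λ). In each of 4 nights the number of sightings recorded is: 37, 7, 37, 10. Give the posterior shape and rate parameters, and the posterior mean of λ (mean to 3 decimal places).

The Poisson likelihood adds the total count to the shape and the number of exposure periods to the rate. Here ∑xᵢ = 91 and n = 4, so shape 8.5→99.5 and rate 0.6→4.6.
E[λ | data] = 99.5/4.6 = 21.630.

Posterior: Gamma(shape=99.5, rate=4.6); mean ≈ 21.630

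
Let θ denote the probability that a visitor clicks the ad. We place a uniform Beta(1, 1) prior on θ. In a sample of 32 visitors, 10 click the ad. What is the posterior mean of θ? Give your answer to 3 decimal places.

Observing 10 successes and 22 failures updates Beta(1, 1) by adding the success and failure counts to the two shape parameters: α = 1+10 = 11, β = 1+22 = 23.
E[θ | data] = 11/(11+23) = 0.324.

Posterior mean ≈ 0.324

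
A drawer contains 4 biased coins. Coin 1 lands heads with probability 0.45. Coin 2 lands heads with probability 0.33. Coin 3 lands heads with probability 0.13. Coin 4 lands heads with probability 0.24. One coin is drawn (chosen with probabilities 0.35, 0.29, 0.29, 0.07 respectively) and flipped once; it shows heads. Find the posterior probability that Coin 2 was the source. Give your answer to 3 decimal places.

P(heads|C1) = 0.45; P(heads|C2) = 0.33; P(heads|C3) = 0.13; P(heads|C4) = 0.24.
Prior × likelihood for each source: 0.35·0.45=0.1575, 0.29·0.33=0.09570, 0.29·0.13=0.03770, 0.07·0.24=0.01680. Summing gives P(heads) = 0.30770.
P(Coin 2 | heads) = 0.09570 / 0.30770 = 0.311.

Posterior probability ≈ 0.311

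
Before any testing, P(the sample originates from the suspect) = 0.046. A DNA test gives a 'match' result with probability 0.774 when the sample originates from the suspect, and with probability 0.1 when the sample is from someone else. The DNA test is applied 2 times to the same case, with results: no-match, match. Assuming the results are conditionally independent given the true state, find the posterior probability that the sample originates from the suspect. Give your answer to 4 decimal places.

Posterior P(H) ≈ 0.0857

With H the event that the sample originates from the suspect, the joint likelihood of the observed sequence is P(data|H) = 0.226·0.774 = 0.17492 and P(data|¬H) = 0.9·0.1 = 0.090000.
Bayes: P(H|data) = 0.046·0.17492 / (0.046·0.17492 + 0.954·0.090000) = 0.0080465/0.093907 = 0.0857.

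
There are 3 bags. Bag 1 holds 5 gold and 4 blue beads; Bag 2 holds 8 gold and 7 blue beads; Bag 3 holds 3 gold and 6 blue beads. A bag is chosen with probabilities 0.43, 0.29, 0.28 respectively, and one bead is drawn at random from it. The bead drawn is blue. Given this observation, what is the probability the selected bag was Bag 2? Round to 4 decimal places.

Posterior probability ≈ 0.2638

P(blue|Bag 1) = 0.4444; P(blue|Bag 2) = 0.4667; P(blue|Bag 3) = 0.6667.
Prior × likelihood for each source: 0.43·0.4444=0.1911, 0.29·0.4667=0.1353, 0.28·0.6667=0.1867. Summing gives P(blue) = 0.51311.
P(Bag 2 | blue) = 0.1353 / 0.51311 = 0.2638.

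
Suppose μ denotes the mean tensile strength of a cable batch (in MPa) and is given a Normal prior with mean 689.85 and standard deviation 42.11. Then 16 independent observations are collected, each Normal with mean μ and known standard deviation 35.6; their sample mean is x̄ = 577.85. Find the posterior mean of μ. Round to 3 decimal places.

Posterior mean ≈ 582.639

With known σ, the Normal prior is conjugate. Weight on the data is w = (n/σ²)/(n/σ² + 1/τ₀²) = 0.0126247/(0.0126247+0.00056394) = 0.95724.
Posterior mean = w·x̄ + (1−w)·μ₀ = 0.95724·577.85 + 0.042759·689.85 = 582.639.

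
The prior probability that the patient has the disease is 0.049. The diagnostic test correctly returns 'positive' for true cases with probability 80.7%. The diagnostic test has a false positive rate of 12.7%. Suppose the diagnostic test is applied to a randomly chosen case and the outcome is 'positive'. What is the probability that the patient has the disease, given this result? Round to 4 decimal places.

Let H be the event that the patient has the disease. P(H) = 0.049, so P(¬H) = 0.951. With E the 'positive' result, P(E|H) = 0.807 and P(E|¬H) = 0.127.
P(E) = 0.807·0.049 + 0.127·0.951 = 0.039543 + 0.12078 = 0.16032.
By Bayes' theorem, P(H|E) = 0.039543 / 0.16032 = 0.2467.

P(H | E) ≈ 0.2467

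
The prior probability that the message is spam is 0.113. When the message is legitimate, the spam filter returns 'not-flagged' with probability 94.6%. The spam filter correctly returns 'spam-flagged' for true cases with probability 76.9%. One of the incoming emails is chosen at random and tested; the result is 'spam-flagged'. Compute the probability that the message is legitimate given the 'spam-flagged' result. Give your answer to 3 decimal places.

P(¬H | E) ≈ 0.355

Write H for 'the message is spam'. Prior odds H:¬H = 0.113/0.887 = 0.12740. For the 'spam-flagged' outcome, the likelihood ratio is 0.769/0.054 = 14.241.
Posterior odds = 0.12740 × 14.241 = 1.8142, so P(H|E) = 1.8142/(1+1.8142) = 0.645. Then P(¬H|E) = 1 − 0.645 = 0.355.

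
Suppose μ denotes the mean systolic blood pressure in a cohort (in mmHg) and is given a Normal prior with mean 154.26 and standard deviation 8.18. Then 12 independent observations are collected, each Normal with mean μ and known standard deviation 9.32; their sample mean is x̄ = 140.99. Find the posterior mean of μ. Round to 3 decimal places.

Prior precision 1/τ₀² = 1/8.18² = 0.0149449; data precision n/σ² = 12/9.32² = 0.138150.
Posterior precision = 0.0149449 + 0.138150 = 0.153094.
Posterior mean = (0.0149449·154.26 + 0.138150·140.99) / 0.153094 = 142.285.

Posterior mean ≈ 142.285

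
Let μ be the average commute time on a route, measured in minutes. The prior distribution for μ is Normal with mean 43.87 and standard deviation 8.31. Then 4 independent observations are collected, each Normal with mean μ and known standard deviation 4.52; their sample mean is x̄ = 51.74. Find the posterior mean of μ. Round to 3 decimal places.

With known σ, the Normal prior is conjugate. Weight on the data is w = (n/σ²)/(n/σ² + 1/τ₀²) = 0.195787/(0.195787+0.0144810) = 0.93113.
Posterior mean = w·x̄ + (1−w)·μ₀ = 0.93113·51.74 + 0.068869·43.87 = 51.198.

Posterior mean ≈ 51.198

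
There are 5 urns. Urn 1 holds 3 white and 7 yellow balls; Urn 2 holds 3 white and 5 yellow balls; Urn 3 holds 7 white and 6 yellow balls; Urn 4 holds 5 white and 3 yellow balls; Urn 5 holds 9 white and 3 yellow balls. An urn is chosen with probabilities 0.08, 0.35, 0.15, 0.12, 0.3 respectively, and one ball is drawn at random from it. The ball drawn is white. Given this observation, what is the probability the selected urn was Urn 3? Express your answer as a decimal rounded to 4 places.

Tabulate prior·likelihood by source: [1] prior 0.08, lik 0.3, product 0.02400; [2] prior 0.35, lik 0.375, product 0.1312; [3] prior 0.15, lik 0.5385, product 0.08077; [4] prior 0.12, lik 0.625, product 0.07500; [5] prior 0.3, lik 0.75, product 0.2250.
Normalizing constant = 0.53602; the posterior for Urn 3 is its product over the sum, 0.08077/0.53602 = 0.1507.

Posterior probability ≈ 0.1507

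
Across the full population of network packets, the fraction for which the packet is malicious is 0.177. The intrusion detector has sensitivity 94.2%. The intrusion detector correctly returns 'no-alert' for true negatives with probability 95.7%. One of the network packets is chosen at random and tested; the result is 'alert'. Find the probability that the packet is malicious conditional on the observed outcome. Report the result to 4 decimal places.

P(H | E) ≈ 0.8249

Write H for 'the packet is malicious'. Prior odds H:¬H = 0.177/0.823 = 0.21507. For the 'alert' outcome, the likelihood ratio is 0.942/0.043 = 21.907.
Posterior odds = 0.21507 × 21.907 = 4.7115, so P(H|E) = 4.7115/(1+4.7115) = 0.8249.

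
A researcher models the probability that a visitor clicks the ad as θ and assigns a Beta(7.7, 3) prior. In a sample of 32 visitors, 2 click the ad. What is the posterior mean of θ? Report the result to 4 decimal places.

The binomial likelihood is conjugate to the Beta prior: with 2 successes and 30 failures, the posterior is Beta(7.7+2, 3+30) = Beta(9.7, 33).
E[θ | data] = 9.7/(9.7+33) = 0.2272.

Posterior mean ≈ 0.2272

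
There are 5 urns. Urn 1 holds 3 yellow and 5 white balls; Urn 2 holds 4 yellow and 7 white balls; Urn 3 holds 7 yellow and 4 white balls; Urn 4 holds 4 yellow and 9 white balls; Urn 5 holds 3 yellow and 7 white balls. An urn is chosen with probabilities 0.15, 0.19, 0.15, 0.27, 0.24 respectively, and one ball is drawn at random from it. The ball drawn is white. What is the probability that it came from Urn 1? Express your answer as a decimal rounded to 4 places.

P(white|Urn 1) = 0.625; P(white|Urn 2) = 0.6364; P(white|Urn 3) = 0.3636; P(white|Urn 4) = 0.6923; P(white|Urn 5) = 0.7.
Prior × likelihood for each source: 0.15·0.625=0.09375, 0.19·0.6364=0.1209, 0.15·0.3636=0.05455, 0.27·0.6923=0.1869, 0.24·0.7=0.1680. Summing gives P(white) = 0.62413.
P(Urn 1 | white) = 0.09375 / 0.62413 = 0.1502.

Posterior probability ≈ 0.1502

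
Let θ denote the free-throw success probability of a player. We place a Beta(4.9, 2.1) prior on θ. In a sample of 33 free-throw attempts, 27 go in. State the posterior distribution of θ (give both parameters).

Posterior: Beta(31.9, 8.1)

Observing 27 successes and 6 failures updates Beta(4.9, 2.1) by adding the success and failure counts to the two shape parameters: α = 4.9+27 = 31.9, β = 2.1+6 = 8.1.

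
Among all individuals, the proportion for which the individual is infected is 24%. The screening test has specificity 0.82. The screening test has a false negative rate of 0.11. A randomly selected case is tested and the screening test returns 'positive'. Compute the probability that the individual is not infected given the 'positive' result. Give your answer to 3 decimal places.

Let H be the event that the individual is infected. P(H) = 0.24, so P(¬H) = 0.76. With E the 'positive' result, P(E|H) = 0.89 and P(E|¬H) = 0.18.
P(E) = 0.89·0.24 + 0.18·0.76 = 0.21360 + 0.13680 = 0.35040.
By Bayes' theorem, P(H|E) = 0.21360 / 0.35040 = 0.610. Hence P(¬H|E) = 1 − 0.610 = 0.390.

P(¬H | E) ≈ 0.390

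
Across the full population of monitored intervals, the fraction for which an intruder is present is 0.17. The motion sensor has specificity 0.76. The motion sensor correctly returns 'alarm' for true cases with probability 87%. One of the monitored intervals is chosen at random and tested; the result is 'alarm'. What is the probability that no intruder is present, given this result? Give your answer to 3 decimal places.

Write H for 'an intruder is present'. Prior odds H:¬H = 0.17/0.83 = 0.20482. For the 'alarm' outcome, the likelihood ratio is 0.87/0.24 = 3.6250.
Posterior odds = 0.20482 × 3.6250 = 0.74247, so P(H|E) = 0.74247/(1+0.74247) = 0.426. Then P(¬H|E) = 1 − 0.426 = 0.574.

P(¬H | E) ≈ 0.574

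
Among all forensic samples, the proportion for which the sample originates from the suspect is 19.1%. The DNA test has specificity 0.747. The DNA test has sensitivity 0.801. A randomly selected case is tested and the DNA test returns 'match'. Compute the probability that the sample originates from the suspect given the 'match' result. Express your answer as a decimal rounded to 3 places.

P(H | E) ≈ 0.428

Write H for 'the sample originates from the suspect'. Prior odds H:¬H = 0.191/0.809 = 0.23609. For the 'match' outcome, the likelihood ratio is 0.801/0.253 = 3.1660.
Posterior odds = 0.23609 × 3.1660 = 0.74748, so P(H|E) = 0.74748/(1+0.74748) = 0.428.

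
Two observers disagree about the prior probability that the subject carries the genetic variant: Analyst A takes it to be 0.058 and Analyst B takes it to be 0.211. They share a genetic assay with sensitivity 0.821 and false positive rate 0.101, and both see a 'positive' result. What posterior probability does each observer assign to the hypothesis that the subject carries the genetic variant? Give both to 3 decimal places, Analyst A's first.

Analyst A: 0.334; Analyst B: 0.685

P('+'|H) = 0.821, P('+'|¬H) = 0.101.
Analyst A: numerator 0.821·0.058 = 0.047618; evidence = 0.047618+0.101·0.942 = 0.14276; posterior = 0.334.
Analyst B: numerator 0.821·0.211 = 0.17323; evidence = 0.17323+0.101·0.789 = 0.25292; posterior = 0.685.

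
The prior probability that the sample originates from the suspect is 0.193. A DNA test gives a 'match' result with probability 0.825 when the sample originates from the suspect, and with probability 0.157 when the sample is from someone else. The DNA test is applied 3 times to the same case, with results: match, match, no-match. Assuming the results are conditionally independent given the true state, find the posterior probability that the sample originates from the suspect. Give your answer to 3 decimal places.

Posterior P(H) ≈ 0.578

Let H be the event that the sample originates from the suspect; start with P(H) = 0.193. P('match'|H) = 0.825, P('match'|¬H) = 0.157.
Update on result 1 ('match'): P(H) ← 0.825·0.1930 / (0.825·0.1930 + 0.157·0.8070) = 0.15923/0.28592 = 0.5569.
Update on result 2 ('match'): P(H) ← 0.825·0.5569 / (0.825·0.5569 + 0.157·0.4431) = 0.45942/0.52900 = 0.8685.
Update on result 3 ('no-match'): P(H) ← 0.175·0.8685 / (0.175·0.8685 + 0.843·0.1315) = 0.15199/0.26285 = 0.5782.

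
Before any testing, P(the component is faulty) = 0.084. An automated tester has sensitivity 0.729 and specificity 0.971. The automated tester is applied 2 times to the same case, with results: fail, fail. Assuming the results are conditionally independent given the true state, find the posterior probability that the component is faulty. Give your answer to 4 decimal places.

Posterior P(H) ≈ 0.9830

Let H be the event that the component is faulty; start with P(H) = 0.084. P('fail'|H) = 0.729, P('fail'|¬H) = 0.029.
Update on result 1 ('fail'): P(H) ← 0.729·0.0840 / (0.729·0.0840 + 0.029·0.9160) = 0.061236/0.087800 = 0.6974.
Update on result 2 ('fail'): P(H) ← 0.729·0.6974 / (0.729·0.6974 + 0.029·0.3026) = 0.50844/0.51721 = 0.9830.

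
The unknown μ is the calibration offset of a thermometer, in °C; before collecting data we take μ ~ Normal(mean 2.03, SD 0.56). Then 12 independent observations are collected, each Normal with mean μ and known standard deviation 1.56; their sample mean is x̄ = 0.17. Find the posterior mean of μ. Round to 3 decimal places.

Posterior mean ≈ 0.900

With known σ, the Normal prior is conjugate. Weight on the data is w = (n/σ²)/(n/σ² + 1/τ₀²) = 4.93097/(4.93097+3.18878) = 0.60728.
Posterior mean = w·x̄ + (1−w)·μ₀ = 0.60728·0.17 + 0.39272·2.03 = 0.900.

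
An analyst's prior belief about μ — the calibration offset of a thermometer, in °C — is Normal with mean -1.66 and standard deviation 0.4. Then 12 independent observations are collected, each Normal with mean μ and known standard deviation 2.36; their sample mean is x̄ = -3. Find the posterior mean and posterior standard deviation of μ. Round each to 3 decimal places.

Posterior mean ≈ -2.004; posterior SD ≈ 0.345

With known σ, the Normal prior is conjugate. Weight on the data is w = (n/σ²)/(n/σ² + 1/τ₀²) = 2.15455/(2.15455+6.25000) = 0.25636.
Posterior mean = w·x̄ + (1−w)·μ₀ = 0.25636·-3 + 0.74364·-1.66 = -2.004. Posterior variance = 1/(2.15455+6.25000) = 0.118983, so SD = 0.345.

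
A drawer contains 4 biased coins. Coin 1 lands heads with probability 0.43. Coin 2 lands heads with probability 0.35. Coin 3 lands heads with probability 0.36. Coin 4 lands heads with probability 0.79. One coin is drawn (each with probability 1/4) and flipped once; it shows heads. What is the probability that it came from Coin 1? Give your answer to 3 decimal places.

P(heads|C1) = 0.43; P(heads|C2) = 0.35; P(heads|C3) = 0.36; P(heads|C4) = 0.79.
Prior × likelihood for each source: 0.25·0.43=0.1075, 0.25·0.35=0.08750, 0.25·0.36=0.09000, 0.25·0.79=0.1975. Summing gives P(heads) = 0.48250.
P(Coin 1 | heads) = 0.1075 / 0.48250 = 0.223.

Posterior probability ≈ 0.223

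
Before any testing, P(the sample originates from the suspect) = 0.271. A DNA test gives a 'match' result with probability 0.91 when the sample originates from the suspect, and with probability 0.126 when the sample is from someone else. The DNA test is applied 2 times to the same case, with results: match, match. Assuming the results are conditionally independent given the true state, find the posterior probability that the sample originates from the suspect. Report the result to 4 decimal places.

Posterior P(H) ≈ 0.9510

Let H be the event that the sample originates from the suspect; start with P(H) = 0.271. P('match'|H) = 0.91, P('match'|¬H) = 0.126.
Update on result 1 ('match'): P(H) ← 0.91·0.2710 / (0.91·0.2710 + 0.126·0.7290) = 0.24661/0.33846 = 0.7286.
Update on result 2 ('match'): P(H) ← 0.91·0.7286 / (0.91·0.7286 + 0.126·0.2714) = 0.66304/0.69723 = 0.9510.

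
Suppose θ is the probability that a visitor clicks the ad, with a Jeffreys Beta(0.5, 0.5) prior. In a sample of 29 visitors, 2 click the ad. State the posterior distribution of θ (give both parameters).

The binomial likelihood is conjugate to the Beta prior: with 2 successes and 27 failures, the posterior is Beta(0.5+2, 0.5+27) = Beta(2.5, 27.5).

Posterior: Beta(2.5, 27.5)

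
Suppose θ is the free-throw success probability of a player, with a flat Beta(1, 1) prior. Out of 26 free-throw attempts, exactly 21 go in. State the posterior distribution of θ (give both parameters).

Posterior: Beta(22, 6)

Observing 21 successes and 5 failures updates Beta(1, 1) by adding the success and failure counts to the two shape parameters: α = 1+21 = 22, β = 1+5 = 6.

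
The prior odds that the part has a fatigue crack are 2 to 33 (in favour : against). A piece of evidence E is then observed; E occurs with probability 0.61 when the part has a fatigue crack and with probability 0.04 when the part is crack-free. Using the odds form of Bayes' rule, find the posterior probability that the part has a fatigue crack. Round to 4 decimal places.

Posterior probability ≈ 0.4803

Prior odds = 2/33 = 0.060606.
Likelihood ratio for E = 0.61/0.04 = 15.250.
Posterior odds = prior odds × LR = 0.92424.
Posterior probability = odds/(1+odds) = 0.92424/1.9242 = 0.4803.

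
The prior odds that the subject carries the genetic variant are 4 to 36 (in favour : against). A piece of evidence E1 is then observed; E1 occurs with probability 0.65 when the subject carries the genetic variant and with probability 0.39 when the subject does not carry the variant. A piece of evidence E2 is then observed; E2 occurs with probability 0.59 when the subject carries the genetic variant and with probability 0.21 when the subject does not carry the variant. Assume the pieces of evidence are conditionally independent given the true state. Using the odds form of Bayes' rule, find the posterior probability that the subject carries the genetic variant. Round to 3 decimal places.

Prior odds = 4/36 = 0.11111.
Likelihood ratio for E1 = 0.65/0.39 = 1.6667.
Likelihood ratio for E2 = 0.59/0.21 = 2.8095.
Posterior odds = prior odds × LR₁ × LR₂ = 0.52028.
Posterior probability = odds/(1+odds) = 0.52028/1.5203 = 0.342.

Posterior probability ≈ 0.342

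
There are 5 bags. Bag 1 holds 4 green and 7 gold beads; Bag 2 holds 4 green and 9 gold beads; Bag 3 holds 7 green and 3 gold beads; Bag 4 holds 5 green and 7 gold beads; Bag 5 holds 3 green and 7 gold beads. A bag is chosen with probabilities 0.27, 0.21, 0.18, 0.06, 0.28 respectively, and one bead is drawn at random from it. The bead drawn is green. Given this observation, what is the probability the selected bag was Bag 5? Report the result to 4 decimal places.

P(green|Bag 1) = 0.3636; P(green|Bag 2) = 0.3077; P(green|Bag 3) = 0.7; P(green|Bag 4) = 0.4167; P(green|Bag 5) = 0.3.
Prior × likelihood for each source: 0.27·0.3636=0.09818, 0.21·0.3077=0.06462, 0.18·0.7=0.1260, 0.06·0.4167=0.02500, 0.28·0.3=0.08400. Summing gives P(green) = 0.39780.
P(Bag 5 | green) = 0.08400 / 0.39780 = 0.2112.

Posterior probability ≈ 0.2112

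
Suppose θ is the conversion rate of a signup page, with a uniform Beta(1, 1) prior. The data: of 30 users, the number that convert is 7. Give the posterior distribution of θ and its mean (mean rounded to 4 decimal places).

The binomial likelihood is conjugate to the Beta prior: with 7 successes and 23 failures, the posterior is Beta(1+7, 1+23) = Beta(8, 24).
E[θ | data] = 8/(8+24) = 0.2500.

Posterior: Beta(8, 24); mean ≈ 0.2500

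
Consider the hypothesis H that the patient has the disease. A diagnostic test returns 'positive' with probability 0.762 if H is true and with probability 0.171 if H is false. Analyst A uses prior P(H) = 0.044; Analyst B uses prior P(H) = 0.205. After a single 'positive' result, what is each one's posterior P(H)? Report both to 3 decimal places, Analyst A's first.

P('+'|H) = 0.762, P('+'|¬H) = 0.171.
Analyst A: numerator 0.762·0.044 = 0.033528; evidence = 0.033528+0.171·0.956 = 0.19700; posterior = 0.170.
Analyst B: numerator 0.762·0.205 = 0.15621; evidence = 0.15621+0.171·0.795 = 0.29215; posterior = 0.535.

Analyst A: 0.170; Analyst B: 0.535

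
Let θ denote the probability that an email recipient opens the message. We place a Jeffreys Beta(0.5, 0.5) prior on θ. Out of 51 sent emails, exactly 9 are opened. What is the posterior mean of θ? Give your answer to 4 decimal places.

Posterior mean ≈ 0.1827

Observing 9 successes and 42 failures updates Beta(0.5, 0.5) by adding the success and failure counts to the two shape parameters: α = 0.5+9 = 9.5, β = 0.5+42 = 42.5.
Posterior mean = α/(α+β) = 9.5/52 = 0.1827.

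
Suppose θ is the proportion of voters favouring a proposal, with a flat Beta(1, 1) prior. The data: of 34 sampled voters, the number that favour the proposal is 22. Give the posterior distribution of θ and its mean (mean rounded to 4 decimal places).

Posterior: Beta(23, 13); mean ≈ 0.6389

Observing 22 successes and 12 failures updates Beta(1, 1) by adding the success and failure counts to the two shape parameters: α = 1+22 = 23, β = 1+12 = 13.
E[θ | data] = 23/(23+13) = 0.6389.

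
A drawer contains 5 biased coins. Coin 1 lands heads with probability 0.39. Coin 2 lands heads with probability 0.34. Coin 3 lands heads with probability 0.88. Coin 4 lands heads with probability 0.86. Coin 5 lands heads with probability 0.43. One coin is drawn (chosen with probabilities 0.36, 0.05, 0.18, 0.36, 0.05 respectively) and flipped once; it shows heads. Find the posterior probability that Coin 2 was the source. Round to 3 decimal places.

Posterior probability ≈ 0.026

P(heads|C1) = 0.39; P(heads|C2) = 0.34; P(heads|C3) = 0.88; P(heads|C4) = 0.86; P(heads|C5) = 0.43.
Prior × likelihood for each source: 0.36·0.39=0.1404, 0.05·0.34=0.01700, 0.18·0.88=0.1584, 0.36·0.86=0.3096, 0.05·0.43=0.02150. Summing gives P(heads) = 0.64690.
P(Coin 2 | heads) = 0.01700 / 0.64690 = 0.026.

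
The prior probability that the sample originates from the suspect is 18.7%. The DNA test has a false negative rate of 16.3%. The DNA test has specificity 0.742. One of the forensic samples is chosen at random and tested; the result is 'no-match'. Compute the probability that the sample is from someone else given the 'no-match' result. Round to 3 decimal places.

Let H be the event that the sample originates from the suspect. P(H) = 0.187, so P(¬H) = 0.813. With E the 'no-match' result, P(E|H) = 0.163 and P(E|¬H) = 0.742.
P(E) = 0.163·0.187 + 0.742·0.813 = 0.030481 + 0.60325 = 0.63373.
By Bayes' theorem, P(H|E) = 0.030481 / 0.63373 = 0.048. Hence P(¬H|E) = 1 − 0.048 = 0.952.

P(¬H | E) ≈ 0.952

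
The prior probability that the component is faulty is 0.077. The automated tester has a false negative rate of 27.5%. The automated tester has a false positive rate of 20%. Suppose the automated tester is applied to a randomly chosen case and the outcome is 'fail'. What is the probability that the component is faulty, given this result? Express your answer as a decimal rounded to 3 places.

P(H | E) ≈ 0.232

Write H for 'the component is faulty'. Prior odds H:¬H = 0.077/0.923 = 0.083424. For the 'fail' outcome, the likelihood ratio is 0.725/0.2 = 3.6250.
Posterior odds = 0.083424 × 3.6250 = 0.30241, so P(H|E) = 0.30241/(1+0.30241) = 0.232.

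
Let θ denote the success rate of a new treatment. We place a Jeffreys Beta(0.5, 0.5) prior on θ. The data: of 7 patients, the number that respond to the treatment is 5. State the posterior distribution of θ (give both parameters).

Posterior: Beta(5.5, 2.5)

Observing 5 successes and 2 failures updates Beta(0.5, 0.5) by adding the success and failure counts to the two shape parameters: α = 0.5+5 = 5.5, β = 0.5+2 = 2.5.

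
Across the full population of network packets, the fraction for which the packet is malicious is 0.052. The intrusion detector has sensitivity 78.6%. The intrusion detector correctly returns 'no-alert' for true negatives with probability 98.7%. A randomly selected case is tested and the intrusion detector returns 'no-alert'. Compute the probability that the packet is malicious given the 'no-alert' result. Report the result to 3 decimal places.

Write H for 'the packet is malicious'. Prior odds H:¬H = 0.052/0.948 = 0.054852. For the 'no-alert' outcome, the likelihood ratio is 0.214/0.987 = 0.21682.
Posterior odds = 0.054852 × 0.21682 = 0.011893, so P(H|E) = 0.011893/(1+0.011893) = 0.012.

P(H | E) ≈ 0.012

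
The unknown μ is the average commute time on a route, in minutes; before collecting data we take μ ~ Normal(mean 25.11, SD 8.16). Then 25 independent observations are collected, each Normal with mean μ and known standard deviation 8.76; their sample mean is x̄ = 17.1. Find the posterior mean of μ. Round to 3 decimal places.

Prior precision 1/τ₀² = 1/8.16² = 0.0150183; data precision n/σ² = 25/8.76² = 0.325786.
Posterior precision = 0.0150183 + 0.325786 = 0.340804.
Posterior mean = (0.0150183·25.11 + 0.325786·17.1) / 0.340804 = 17.453.

Posterior mean ≈ 17.453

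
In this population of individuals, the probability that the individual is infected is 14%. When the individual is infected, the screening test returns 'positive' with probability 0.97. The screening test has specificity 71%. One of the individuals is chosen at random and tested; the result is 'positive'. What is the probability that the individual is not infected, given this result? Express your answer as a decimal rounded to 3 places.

Let H be the event that the individual is infected. P(H) = 0.14, so P(¬H) = 0.86. With E the 'positive' result, P(E|H) = 0.97 and P(E|¬H) = 0.29.
P(E) = 0.97·0.14 + 0.29·0.86 = 0.13580 + 0.24940 = 0.38520.
By Bayes' theorem, P(H|E) = 0.13580 / 0.38520 = 0.353. Hence P(¬H|E) = 1 − 0.353 = 0.647.

P(¬H | E) ≈ 0.647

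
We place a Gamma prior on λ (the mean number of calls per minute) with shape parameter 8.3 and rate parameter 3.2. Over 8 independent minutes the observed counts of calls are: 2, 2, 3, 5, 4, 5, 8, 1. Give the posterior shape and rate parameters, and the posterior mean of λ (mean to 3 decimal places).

The Poisson likelihood adds the total count to the shape and the number of exposure periods to the rate. Here ∑xᵢ = 30 and n = 8, so shape 8.3→38.3 and rate 3.2→11.2.
E[λ | data] = 38.3/11.2 = 3.420.

Posterior: Gamma(shape=38.3, rate=11.2); mean ≈ 3.420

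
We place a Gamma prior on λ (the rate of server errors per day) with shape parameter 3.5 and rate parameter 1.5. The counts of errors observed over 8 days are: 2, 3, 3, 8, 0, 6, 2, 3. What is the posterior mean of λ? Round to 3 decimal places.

Posterior mean ≈ 3.211

The Poisson likelihood adds the total count to the shape and the number of exposure periods to the rate. Here ∑xᵢ = 27 and n = 8, so shape 3.5→30.5 and rate 1.5→9.5.
Posterior mean = shape/rate = 30.5/9.5 = 3.211.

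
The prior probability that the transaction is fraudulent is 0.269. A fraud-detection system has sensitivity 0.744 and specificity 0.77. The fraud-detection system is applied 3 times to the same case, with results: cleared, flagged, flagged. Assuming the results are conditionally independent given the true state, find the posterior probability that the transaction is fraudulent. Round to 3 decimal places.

With H the event that the transaction is fraudulent, the joint likelihood of the observed sequence is P(data|H) = 0.256·0.744·0.744 = 0.14171 and P(data|¬H) = 0.77·0.23·0.23 = 0.040733.
Bayes: P(H|data) = 0.269·0.14171 / (0.269·0.14171 + 0.731·0.040733) = 0.038119/0.067895 = 0.5614.

Posterior P(H) ≈ 0.561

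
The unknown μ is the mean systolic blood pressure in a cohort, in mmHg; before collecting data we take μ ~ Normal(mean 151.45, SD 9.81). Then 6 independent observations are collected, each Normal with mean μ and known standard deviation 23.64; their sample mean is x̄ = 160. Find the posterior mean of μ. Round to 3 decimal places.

With known σ, the Normal prior is conjugate. Weight on the data is w = (n/σ²)/(n/σ² + 1/τ₀²) = 0.0107363/(0.0107363+0.0103911) = 0.50817.
Posterior mean = w·x̄ + (1−w)·μ₀ = 0.50817·160 + 0.49183·151.45 = 155.795.

Posterior mean ≈ 155.795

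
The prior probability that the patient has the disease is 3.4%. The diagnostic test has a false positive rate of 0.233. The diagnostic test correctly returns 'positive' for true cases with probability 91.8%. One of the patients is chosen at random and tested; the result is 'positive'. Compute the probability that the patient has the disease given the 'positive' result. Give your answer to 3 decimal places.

P(H | E) ≈ 0.122

Let H be the event that the patient has the disease. P(H) = 0.034, so P(¬H) = 0.966. With E the 'positive' result, P(E|H) = 0.918 and P(E|¬H) = 0.233.
P(E) = 0.918·0.034 + 0.233·0.966 = 0.031212 + 0.22508 = 0.25629.
By Bayes' theorem, P(H|E) = 0.031212 / 0.25629 = 0.122.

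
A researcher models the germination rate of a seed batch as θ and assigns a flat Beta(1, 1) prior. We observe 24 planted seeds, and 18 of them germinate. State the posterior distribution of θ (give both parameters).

Posterior: Beta(19, 7)

Observing 18 successes and 6 failures updates Beta(1, 1) by adding the success and failure counts to the two shape parameters: α = 1+18 = 19, β = 1+6 = 7.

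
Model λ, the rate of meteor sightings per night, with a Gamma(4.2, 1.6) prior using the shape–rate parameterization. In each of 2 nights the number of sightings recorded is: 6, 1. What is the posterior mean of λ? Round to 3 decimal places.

Total count ∑xᵢ = 7 over n = 2 nights.
Gamma is conjugate to the Poisson likelihood: posterior is Gamma(shape = 4.2+7 = 11.2, rate = 1.6+2 = 3.6).
E[λ | data] = 11.2/3.6 = 3.111.

Posterior mean ≈ 3.111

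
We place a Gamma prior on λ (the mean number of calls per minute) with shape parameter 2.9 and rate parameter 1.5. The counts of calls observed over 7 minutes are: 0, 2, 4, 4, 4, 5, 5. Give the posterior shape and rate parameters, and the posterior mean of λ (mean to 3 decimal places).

Total count ∑xᵢ = 24 over n = 7 minutes.
Gamma is conjugate to the Poisson likelihood: posterior is Gamma(shape = 2.9+24 = 26.9, rate = 1.5+7 = 8.5).
E[λ | data] = 26.9/8.5 = 3.165.

Posterior: Gamma(shape=26.9, rate=8.5); mean ≈ 3.165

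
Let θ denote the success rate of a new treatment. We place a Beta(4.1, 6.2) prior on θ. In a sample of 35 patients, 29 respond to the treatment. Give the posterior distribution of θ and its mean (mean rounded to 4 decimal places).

Posterior: Beta(33.1, 12.2); mean ≈ 0.7307

The binomial likelihood is conjugate to the Beta prior: with 29 successes and 6 failures, the posterior is Beta(4.1+29, 6.2+6) = Beta(33.1, 12.2).
E[θ | data] = 33.1/(33.1+12.2) = 0.7307.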